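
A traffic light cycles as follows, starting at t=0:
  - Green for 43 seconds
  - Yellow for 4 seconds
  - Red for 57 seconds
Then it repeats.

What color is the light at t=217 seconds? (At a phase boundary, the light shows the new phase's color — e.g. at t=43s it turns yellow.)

Cycle length = 43 + 4 + 57 = 104s
t = 217, phase_t = 217 mod 104 = 9
9 < 43 (green end) → GREEN

Answer: green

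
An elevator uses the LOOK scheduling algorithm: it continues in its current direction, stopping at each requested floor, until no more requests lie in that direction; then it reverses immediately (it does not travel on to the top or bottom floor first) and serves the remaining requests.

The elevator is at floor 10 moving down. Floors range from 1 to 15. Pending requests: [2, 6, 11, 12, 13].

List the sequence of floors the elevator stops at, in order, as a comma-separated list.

Current: 10, moving DOWN
Serve below first (descending): [6, 2]
Then reverse, serve above (ascending): [11, 12, 13]

Answer: 6, 2, 11, 12, 13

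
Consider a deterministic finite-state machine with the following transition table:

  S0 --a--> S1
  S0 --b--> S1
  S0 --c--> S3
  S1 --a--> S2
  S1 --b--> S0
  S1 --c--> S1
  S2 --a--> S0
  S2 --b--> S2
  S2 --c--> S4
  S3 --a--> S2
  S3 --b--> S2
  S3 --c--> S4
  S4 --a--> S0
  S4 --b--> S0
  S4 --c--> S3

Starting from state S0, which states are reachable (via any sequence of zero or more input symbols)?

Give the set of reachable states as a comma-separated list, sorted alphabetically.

Answer: S0, S1, S2, S3, S4

Derivation:
BFS from S0:
  visit S0: S0--a-->S1 (new), S0--b-->S1 (seen), S0--c-->S3 (new)
  visit S1: S1--a-->S2 (new), S1--b-->S0 (seen), S1--c-->S1 (seen)
  visit S3: S3--a-->S2 (seen), S3--b-->S2 (seen), S3--c-->S4 (new)
  visit S2: S2--a-->S0 (seen), S2--b-->S2 (seen), S2--c-->S4 (seen)
  visit S4: S4--a-->S0 (seen), S4--b-->S0 (seen), S4--c-->S3 (seen)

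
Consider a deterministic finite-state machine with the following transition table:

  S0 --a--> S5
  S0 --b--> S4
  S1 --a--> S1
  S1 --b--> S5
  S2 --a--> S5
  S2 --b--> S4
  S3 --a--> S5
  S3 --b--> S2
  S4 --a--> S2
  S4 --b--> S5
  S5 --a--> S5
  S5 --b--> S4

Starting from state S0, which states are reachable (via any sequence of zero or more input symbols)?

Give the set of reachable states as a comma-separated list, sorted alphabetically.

BFS from S0:
  visit S0: S0--a-->S5 (new), S0--b-->S4 (new)
  visit S5: S5--a-->S5 (seen), S5--b-->S4 (seen)
  visit S4: S4--a-->S2 (new), S4--b-->S5 (seen)
  visit S2: S2--a-->S5 (seen), S2--b-->S4 (seen)

Answer: S0, S2, S4, S5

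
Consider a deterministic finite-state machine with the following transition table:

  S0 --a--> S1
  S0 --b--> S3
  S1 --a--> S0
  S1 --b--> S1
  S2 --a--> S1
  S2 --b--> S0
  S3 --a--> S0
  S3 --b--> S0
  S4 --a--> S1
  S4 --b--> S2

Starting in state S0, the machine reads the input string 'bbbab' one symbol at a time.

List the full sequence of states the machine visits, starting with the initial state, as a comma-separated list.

Start: S0
  read 'b': S0 --b--> S3
  read 'b': S3 --b--> S0
  read 'b': S0 --b--> S3
  read 'a': S3 --a--> S0
  read 'b': S0 --b--> S3

Answer: S0, S3, S0, S3, S0, S3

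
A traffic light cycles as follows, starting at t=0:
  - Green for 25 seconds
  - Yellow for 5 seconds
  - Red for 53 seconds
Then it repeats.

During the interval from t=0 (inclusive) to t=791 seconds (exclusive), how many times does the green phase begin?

Answer: 10

Derivation:
Cycle = 25+5+53 = 83s
green phase starts at t = k*83 + 0 for k=0,1,2,...
Need k*83+0 < 791 → k < 9.530
k ∈ {0, ..., 9} → 10 starts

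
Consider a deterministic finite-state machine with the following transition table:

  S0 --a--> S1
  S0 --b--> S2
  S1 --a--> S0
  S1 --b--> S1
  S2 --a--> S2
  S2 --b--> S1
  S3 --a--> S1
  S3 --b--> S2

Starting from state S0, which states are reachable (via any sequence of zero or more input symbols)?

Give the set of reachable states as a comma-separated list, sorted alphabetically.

Answer: S0, S1, S2

Derivation:
BFS from S0:
  visit S0: S0--a-->S1 (new), S0--b-->S2 (new)
  visit S1: S1--a-->S0 (seen), S1--b-->S1 (seen)
  visit S2: S2--a-->S2 (seen), S2--b-->S1 (seen)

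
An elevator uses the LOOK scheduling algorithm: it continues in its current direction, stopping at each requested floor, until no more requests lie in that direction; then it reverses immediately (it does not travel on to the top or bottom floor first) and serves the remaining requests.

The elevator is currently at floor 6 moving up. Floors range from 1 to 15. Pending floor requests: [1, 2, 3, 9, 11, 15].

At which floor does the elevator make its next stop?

Current floor: 6, direction: up
Requests above: [9, 11, 15]
Requests below: [1, 2, 3]
Moving up and requests lie above → nearest above is min([9, 11, 15]) = 9

Answer: 9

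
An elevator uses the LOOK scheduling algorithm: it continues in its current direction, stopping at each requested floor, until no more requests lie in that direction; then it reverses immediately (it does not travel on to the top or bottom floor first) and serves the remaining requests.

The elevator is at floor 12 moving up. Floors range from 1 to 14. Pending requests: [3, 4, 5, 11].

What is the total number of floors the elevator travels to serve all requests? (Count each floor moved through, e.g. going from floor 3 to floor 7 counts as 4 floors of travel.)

Start at floor 12 moving up, LOOK stop order: [11, 5, 4, 3]
  12 → 11: |11-12| = 1, total = 1
  11 → 5: |5-11| = 6, total = 7
  5 → 4: |4-5| = 1, total = 8
  4 → 3: |3-4| = 1, total = 9

Answer: 9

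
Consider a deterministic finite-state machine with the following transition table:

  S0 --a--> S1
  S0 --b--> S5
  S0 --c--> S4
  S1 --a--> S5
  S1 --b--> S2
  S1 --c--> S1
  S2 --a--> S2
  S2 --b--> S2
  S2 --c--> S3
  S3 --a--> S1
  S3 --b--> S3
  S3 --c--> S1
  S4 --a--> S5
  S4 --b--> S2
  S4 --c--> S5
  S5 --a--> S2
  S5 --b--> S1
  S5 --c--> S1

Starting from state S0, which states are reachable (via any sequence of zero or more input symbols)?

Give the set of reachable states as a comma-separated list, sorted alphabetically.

Answer: S0, S1, S2, S3, S4, S5

Derivation:
BFS from S0:
  visit S0: S0--a-->S1 (new), S0--b-->S5 (new), S0--c-->S4 (new)
  visit S1: S1--a-->S5 (seen), S1--b-->S2 (new), S1--c-->S1 (seen)
  visit S5: S5--a-->S2 (seen), S5--b-->S1 (seen), S5--c-->S1 (seen)
  visit S4: S4--a-->S5 (seen), S4--b-->S2 (seen), S4--c-->S5 (seen)
  visit S2: S2--a-->S2 (seen), S2--b-->S2 (seen), S2--c-->S3 (new)
  visit S3: S3--a-->S1 (seen), S3--b-->S3 (seen), S3--c-->S1 (seen)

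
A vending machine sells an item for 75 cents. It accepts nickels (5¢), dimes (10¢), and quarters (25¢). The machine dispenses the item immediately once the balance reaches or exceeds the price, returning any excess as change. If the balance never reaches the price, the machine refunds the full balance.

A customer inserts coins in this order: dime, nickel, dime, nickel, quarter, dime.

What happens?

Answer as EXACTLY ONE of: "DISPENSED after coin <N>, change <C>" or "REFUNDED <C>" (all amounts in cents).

Price: 75¢
Coin 1 (dime, 10¢): balance = 10¢
Coin 2 (nickel, 5¢): balance = 15¢
Coin 3 (dime, 10¢): balance = 25¢
Coin 4 (nickel, 5¢): balance = 30¢
Coin 5 (quarter, 25¢): balance = 55¢
Coin 6 (dime, 10¢): balance = 65¢
All coins inserted, balance 65¢ < price 75¢ → REFUND 65¢

Answer: REFUNDED 65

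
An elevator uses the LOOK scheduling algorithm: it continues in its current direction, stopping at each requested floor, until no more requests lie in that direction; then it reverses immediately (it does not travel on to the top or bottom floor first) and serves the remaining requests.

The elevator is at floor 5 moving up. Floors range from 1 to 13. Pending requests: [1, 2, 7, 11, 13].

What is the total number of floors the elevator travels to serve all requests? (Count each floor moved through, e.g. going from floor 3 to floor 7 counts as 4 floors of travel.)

Start at floor 5 moving up, LOOK stop order: [7, 11, 13, 2, 1]
  5 → 7: |7-5| = 2, total = 2
  7 → 11: |11-7| = 4, total = 6
  11 → 13: |13-11| = 2, total = 8
  13 → 2: |2-13| = 11, total = 19
  2 → 1: |1-2| = 1, total = 20

Answer: 20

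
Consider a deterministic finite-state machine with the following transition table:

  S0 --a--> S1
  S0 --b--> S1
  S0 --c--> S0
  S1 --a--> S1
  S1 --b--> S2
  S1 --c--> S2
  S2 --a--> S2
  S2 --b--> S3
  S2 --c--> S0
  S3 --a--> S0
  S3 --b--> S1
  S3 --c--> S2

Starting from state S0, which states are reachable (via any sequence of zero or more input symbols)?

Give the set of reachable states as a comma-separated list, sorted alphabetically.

Answer: S0, S1, S2, S3

Derivation:
BFS from S0:
  visit S0: S0--a-->S1 (new), S0--b-->S1 (seen), S0--c-->S0 (seen)
  visit S1: S1--a-->S1 (seen), S1--b-->S2 (new), S1--c-->S2 (seen)
  visit S2: S2--a-->S2 (seen), S2--b-->S3 (new), S2--c-->S0 (seen)
  visit S3: S3--a-->S0 (seen), S3--b-->S1 (seen), S3--c-->S2 (seen)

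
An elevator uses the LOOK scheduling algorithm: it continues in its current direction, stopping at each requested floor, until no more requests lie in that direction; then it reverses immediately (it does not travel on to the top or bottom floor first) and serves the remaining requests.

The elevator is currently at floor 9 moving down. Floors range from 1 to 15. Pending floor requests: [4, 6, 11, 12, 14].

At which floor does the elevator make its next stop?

Answer: 6

Derivation:
Current floor: 9, direction: down
Requests above: [11, 12, 14]
Requests below: [4, 6]
Moving down and requests lie below → nearest below is max([4, 6]) = 6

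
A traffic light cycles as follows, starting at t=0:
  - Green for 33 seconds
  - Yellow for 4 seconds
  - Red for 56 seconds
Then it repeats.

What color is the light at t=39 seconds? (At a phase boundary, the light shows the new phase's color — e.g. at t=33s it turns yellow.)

Cycle length = 33 + 4 + 56 = 93s
t = 39, phase_t = 39 mod 93 = 39
39 >= 37 → RED

Answer: red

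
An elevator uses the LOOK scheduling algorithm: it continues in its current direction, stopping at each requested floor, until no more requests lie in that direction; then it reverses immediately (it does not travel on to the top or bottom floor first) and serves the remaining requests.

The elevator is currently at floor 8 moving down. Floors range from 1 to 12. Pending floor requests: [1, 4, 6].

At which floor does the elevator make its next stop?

Current floor: 8, direction: down
Requests above: []
Requests below: [1, 4, 6]
Moving down and requests lie below → nearest below is max([1, 4, 6]) = 6

Answer: 6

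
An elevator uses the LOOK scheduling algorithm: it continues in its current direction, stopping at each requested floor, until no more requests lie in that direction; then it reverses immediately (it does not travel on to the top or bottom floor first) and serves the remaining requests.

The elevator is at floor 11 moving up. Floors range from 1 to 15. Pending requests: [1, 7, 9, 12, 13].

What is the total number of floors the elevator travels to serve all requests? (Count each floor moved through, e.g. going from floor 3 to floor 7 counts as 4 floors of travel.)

Start at floor 11 moving up, LOOK stop order: [12, 13, 9, 7, 1]
  11 → 12: |12-11| = 1, total = 1
  12 → 13: |13-12| = 1, total = 2
  13 → 9: |9-13| = 4, total = 6
  9 → 7: |7-9| = 2, total = 8
  7 → 1: |1-7| = 6, total = 14

Answer: 14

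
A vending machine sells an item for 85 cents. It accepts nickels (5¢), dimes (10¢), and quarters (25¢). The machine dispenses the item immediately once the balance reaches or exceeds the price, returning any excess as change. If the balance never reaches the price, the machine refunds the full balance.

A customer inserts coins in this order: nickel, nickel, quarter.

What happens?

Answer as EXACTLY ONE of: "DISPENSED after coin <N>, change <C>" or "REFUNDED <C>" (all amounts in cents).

Price: 85¢
Coin 1 (nickel, 5¢): balance = 5¢
Coin 2 (nickel, 5¢): balance = 10¢
Coin 3 (quarter, 25¢): balance = 35¢
All coins inserted, balance 35¢ < price 85¢ → REFUND 35¢

Answer: REFUNDED 35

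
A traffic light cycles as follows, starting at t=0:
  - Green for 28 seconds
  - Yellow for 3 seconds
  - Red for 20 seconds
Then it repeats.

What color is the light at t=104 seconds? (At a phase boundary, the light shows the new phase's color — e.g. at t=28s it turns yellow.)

Cycle length = 28 + 3 + 20 = 51s
t = 104, phase_t = 104 mod 51 = 2
2 < 28 (green end) → GREEN

Answer: green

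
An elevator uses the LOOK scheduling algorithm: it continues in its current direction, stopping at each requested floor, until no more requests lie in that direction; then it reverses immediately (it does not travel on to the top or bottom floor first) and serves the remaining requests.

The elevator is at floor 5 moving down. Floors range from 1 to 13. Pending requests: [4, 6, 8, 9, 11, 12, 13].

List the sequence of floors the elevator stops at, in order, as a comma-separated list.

Answer: 4, 6, 8, 9, 11, 12, 13

Derivation:
Current: 5, moving DOWN
Serve below first (descending): [4]
Then reverse, serve above (ascending): [6, 8, 9, 11, 12, 13]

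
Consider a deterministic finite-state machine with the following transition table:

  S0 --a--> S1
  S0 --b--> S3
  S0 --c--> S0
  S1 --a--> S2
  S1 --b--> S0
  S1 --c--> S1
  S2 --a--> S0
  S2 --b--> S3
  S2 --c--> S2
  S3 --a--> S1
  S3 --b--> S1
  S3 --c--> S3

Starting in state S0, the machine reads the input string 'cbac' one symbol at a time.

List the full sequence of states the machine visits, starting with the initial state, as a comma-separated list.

Answer: S0, S0, S3, S1, S1

Derivation:
Start: S0
  read 'c': S0 --c--> S0
  read 'b': S0 --b--> S3
  read 'a': S3 --a--> S1
  read 'c': S1 --c--> S1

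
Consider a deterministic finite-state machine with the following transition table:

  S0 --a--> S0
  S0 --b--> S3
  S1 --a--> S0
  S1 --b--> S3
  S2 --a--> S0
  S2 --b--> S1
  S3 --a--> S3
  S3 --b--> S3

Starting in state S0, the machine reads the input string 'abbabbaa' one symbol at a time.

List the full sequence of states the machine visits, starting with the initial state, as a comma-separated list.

Start: S0
  read 'a': S0 --a--> S0
  read 'b': S0 --b--> S3
  read 'b': S3 --b--> S3
  read 'a': S3 --a--> S3
  read 'b': S3 --b--> S3
  read 'b': S3 --b--> S3
  read 'a': S3 --a--> S3
  read 'a': S3 --a--> S3

Answer: S0, S0, S3, S3, S3, S3, S3, S3, S3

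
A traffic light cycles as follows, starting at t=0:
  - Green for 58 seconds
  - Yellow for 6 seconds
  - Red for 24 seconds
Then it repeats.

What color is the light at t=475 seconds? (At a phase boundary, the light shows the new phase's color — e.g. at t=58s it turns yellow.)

Cycle length = 58 + 6 + 24 = 88s
t = 475, phase_t = 475 mod 88 = 35
35 < 58 (green end) → GREEN

Answer: green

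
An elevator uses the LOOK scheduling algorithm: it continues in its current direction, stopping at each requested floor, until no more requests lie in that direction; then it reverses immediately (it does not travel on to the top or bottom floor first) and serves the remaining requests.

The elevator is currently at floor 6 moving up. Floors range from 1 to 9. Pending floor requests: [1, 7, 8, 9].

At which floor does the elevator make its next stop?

Answer: 7

Derivation:
Current floor: 6, direction: up
Requests above: [7, 8, 9]
Requests below: [1]
Moving up and requests lie above → nearest above is min([7, 8, 9]) = 7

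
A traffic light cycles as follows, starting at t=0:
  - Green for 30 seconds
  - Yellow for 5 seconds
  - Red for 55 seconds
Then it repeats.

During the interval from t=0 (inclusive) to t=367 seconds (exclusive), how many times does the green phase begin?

Cycle = 30+5+55 = 90s
green phase starts at t = k*90 + 0 for k=0,1,2,...
Need k*90+0 < 367 → k < 4.078
k ∈ {0, ..., 4} → 5 starts

Answer: 5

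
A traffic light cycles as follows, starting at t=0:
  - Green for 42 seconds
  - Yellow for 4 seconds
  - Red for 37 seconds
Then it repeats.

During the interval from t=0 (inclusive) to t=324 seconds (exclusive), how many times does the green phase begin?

Answer: 4

Derivation:
Cycle = 42+4+37 = 83s
green phase starts at t = k*83 + 0 for k=0,1,2,...
Need k*83+0 < 324 → k < 3.904
k ∈ {0, ..., 3} → 4 starts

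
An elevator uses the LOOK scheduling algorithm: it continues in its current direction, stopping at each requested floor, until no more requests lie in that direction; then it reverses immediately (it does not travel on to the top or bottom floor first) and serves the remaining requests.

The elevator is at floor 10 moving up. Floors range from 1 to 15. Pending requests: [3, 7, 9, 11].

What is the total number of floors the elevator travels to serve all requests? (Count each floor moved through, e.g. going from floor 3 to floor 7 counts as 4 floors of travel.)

Answer: 9

Derivation:
Start at floor 10 moving up, LOOK stop order: [11, 9, 7, 3]
  10 → 11: |11-10| = 1, total = 1
  11 → 9: |9-11| = 2, total = 3
  9 → 7: |7-9| = 2, total = 5
  7 → 3: |3-7| = 4, total = 9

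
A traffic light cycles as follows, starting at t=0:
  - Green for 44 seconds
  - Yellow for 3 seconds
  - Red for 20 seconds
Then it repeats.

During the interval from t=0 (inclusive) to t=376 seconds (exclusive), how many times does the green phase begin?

Answer: 6

Derivation:
Cycle = 44+3+20 = 67s
green phase starts at t = k*67 + 0 for k=0,1,2,...
Need k*67+0 < 376 → k < 5.612
k ∈ {0, ..., 5} → 6 starts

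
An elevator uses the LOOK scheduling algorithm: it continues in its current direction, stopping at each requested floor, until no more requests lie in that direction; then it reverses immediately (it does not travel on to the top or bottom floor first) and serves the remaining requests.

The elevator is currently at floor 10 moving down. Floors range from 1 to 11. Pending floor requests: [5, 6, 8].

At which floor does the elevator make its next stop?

Answer: 8

Derivation:
Current floor: 10, direction: down
Requests above: []
Requests below: [5, 6, 8]
Moving down and requests lie below → nearest below is max([5, 6, 8]) = 8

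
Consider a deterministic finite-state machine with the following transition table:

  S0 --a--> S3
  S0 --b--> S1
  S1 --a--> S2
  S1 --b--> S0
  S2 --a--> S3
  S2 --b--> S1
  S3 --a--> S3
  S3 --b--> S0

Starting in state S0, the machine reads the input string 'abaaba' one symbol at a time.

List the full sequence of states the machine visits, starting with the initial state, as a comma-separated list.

Start: S0
  read 'a': S0 --a--> S3
  read 'b': S3 --b--> S0
  read 'a': S0 --a--> S3
  read 'a': S3 --a--> S3
  read 'b': S3 --b--> S0
  read 'a': S0 --a--> S3

Answer: S0, S3, S0, S3, S3, S0, S3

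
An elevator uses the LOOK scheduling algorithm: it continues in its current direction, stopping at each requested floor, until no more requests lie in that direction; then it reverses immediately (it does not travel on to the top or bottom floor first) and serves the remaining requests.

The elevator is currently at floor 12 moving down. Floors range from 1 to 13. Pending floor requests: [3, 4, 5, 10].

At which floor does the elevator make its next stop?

Current floor: 12, direction: down
Requests above: []
Requests below: [3, 4, 5, 10]
Moving down and requests lie below → nearest below is max([3, 4, 5, 10]) = 10

Answer: 10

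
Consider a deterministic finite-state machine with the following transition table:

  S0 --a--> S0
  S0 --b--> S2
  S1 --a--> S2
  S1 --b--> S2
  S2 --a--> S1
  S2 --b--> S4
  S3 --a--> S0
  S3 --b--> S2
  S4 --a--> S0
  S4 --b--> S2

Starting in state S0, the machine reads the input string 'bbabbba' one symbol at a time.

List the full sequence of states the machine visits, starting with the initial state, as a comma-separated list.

Start: S0
  read 'b': S0 --b--> S2
  read 'b': S2 --b--> S4
  read 'a': S4 --a--> S0
  read 'b': S0 --b--> S2
  read 'b': S2 --b--> S4
  read 'b': S4 --b--> S2
  read 'a': S2 --a--> S1

Answer: S0, S2, S4, S0, S2, S4, S2, S1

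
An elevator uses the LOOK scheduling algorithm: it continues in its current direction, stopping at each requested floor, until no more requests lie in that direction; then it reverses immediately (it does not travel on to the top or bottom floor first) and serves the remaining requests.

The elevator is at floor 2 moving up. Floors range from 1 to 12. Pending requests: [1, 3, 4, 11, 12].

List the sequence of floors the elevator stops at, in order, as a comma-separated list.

Answer: 3, 4, 11, 12, 1

Derivation:
Current: 2, moving UP
Serve above first (ascending): [3, 4, 11, 12]
Then reverse, serve below (descending): [1]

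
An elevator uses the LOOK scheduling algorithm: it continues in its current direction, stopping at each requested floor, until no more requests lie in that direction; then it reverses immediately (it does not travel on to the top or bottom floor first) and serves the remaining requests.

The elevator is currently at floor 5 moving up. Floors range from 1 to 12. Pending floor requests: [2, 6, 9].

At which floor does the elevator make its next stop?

Current floor: 5, direction: up
Requests above: [6, 9]
Requests below: [2]
Moving up and requests lie above → nearest above is min([6, 9]) = 6

Answer: 6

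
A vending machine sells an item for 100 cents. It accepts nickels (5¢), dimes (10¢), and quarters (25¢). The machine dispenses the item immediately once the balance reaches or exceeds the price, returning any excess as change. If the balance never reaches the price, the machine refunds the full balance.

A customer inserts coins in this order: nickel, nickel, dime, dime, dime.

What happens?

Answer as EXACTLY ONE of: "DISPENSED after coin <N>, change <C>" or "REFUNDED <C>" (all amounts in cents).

Price: 100¢
Coin 1 (nickel, 5¢): balance = 5¢
Coin 2 (nickel, 5¢): balance = 10¢
Coin 3 (dime, 10¢): balance = 20¢
Coin 4 (dime, 10¢): balance = 30¢
Coin 5 (dime, 10¢): balance = 40¢
All coins inserted, balance 40¢ < price 100¢ → REFUND 40¢

Answer: REFUNDED 40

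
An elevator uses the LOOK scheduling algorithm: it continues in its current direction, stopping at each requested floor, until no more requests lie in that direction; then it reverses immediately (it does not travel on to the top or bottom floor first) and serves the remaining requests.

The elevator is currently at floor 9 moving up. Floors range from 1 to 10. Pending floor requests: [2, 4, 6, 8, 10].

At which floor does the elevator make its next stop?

Answer: 10

Derivation:
Current floor: 9, direction: up
Requests above: [10]
Requests below: [2, 4, 6, 8]
Moving up and requests lie above → nearest above is min([10]) = 10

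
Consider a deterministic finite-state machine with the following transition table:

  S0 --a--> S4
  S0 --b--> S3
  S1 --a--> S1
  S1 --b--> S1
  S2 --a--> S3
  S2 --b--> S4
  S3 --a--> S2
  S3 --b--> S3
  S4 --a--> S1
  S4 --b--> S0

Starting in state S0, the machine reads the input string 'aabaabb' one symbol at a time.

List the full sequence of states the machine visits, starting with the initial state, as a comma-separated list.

Answer: S0, S4, S1, S1, S1, S1, S1, S1

Derivation:
Start: S0
  read 'a': S0 --a--> S4
  read 'a': S4 --a--> S1
  read 'b': S1 --b--> S1
  read 'a': S1 --a--> S1
  read 'a': S1 --a--> S1
  read 'b': S1 --b--> S1
  read 'b': S1 --b--> S1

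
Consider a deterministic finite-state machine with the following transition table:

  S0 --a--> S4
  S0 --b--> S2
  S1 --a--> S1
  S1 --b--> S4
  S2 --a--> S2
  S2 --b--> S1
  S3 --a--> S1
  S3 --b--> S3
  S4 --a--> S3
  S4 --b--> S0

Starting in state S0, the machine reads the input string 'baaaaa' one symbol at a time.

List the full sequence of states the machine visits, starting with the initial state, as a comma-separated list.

Start: S0
  read 'b': S0 --b--> S2
  read 'a': S2 --a--> S2
  read 'a': S2 --a--> S2
  read 'a': S2 --a--> S2
  read 'a': S2 --a--> S2
  read 'a': S2 --a--> S2

Answer: S0, S2, S2, S2, S2, S2, S2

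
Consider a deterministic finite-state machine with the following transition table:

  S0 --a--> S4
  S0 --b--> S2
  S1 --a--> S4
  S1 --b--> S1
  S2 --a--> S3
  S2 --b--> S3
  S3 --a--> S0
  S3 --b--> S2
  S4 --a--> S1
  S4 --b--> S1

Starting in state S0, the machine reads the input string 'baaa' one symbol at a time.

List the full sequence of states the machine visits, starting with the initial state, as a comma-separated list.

Start: S0
  read 'b': S0 --b--> S2
  read 'a': S2 --a--> S3
  read 'a': S3 --a--> S0
  read 'a': S0 --a--> S4

Answer: S0, S2, S3, S0, S4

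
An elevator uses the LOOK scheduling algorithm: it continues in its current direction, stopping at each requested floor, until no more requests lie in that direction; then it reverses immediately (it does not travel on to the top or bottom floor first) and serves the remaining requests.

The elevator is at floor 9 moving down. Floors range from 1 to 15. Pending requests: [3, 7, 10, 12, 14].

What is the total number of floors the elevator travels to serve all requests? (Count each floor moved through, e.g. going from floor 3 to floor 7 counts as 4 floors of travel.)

Answer: 17

Derivation:
Start at floor 9 moving down, LOOK stop order: [7, 3, 10, 12, 14]
  9 → 7: |7-9| = 2, total = 2
  7 → 3: |3-7| = 4, total = 6
  3 → 10: |10-3| = 7, total = 13
  10 → 12: |12-10| = 2, total = 15
  12 → 14: |14-12| = 2, total = 17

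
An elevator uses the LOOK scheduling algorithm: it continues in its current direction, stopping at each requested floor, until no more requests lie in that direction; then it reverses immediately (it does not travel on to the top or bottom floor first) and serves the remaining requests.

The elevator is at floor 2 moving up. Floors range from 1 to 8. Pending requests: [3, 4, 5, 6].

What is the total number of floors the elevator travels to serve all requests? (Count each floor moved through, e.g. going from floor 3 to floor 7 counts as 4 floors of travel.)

Start at floor 2 moving up, LOOK stop order: [3, 4, 5, 6]
  2 → 3: |3-2| = 1, total = 1
  3 → 4: |4-3| = 1, total = 2
  4 → 5: |5-4| = 1, total = 3
  5 → 6: |6-5| = 1, total = 4

Answer: 4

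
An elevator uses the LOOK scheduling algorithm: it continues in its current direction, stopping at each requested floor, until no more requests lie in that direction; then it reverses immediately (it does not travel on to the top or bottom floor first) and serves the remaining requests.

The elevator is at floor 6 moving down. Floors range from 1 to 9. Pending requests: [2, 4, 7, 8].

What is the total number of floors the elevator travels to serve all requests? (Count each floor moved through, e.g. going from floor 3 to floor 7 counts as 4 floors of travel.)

Start at floor 6 moving down, LOOK stop order: [4, 2, 7, 8]
  6 → 4: |4-6| = 2, total = 2
  4 → 2: |2-4| = 2, total = 4
  2 → 7: |7-2| = 5, total = 9
  7 → 8: |8-7| = 1, total = 10

Answer: 10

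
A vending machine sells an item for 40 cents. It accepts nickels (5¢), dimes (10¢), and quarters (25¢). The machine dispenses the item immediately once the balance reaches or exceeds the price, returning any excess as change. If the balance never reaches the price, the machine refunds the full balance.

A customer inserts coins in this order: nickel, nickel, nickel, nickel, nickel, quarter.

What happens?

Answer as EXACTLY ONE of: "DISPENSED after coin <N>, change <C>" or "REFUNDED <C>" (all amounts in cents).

Price: 40¢
Coin 1 (nickel, 5¢): balance = 5¢
Coin 2 (nickel, 5¢): balance = 10¢
Coin 3 (nickel, 5¢): balance = 15¢
Coin 4 (nickel, 5¢): balance = 20¢
Coin 5 (nickel, 5¢): balance = 25¢
Coin 6 (quarter, 25¢): balance = 50¢
  → balance >= price → DISPENSE, change = 50 - 40 = 10¢

Answer: DISPENSED after coin 6, change 10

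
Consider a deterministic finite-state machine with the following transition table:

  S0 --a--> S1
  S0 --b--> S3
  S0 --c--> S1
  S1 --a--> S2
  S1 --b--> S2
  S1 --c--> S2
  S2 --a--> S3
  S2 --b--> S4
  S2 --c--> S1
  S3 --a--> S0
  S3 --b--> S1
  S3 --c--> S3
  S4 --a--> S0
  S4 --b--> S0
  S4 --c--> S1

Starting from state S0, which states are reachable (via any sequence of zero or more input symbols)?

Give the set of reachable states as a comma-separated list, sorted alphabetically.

Answer: S0, S1, S2, S3, S4

Derivation:
BFS from S0:
  visit S0: S0--a-->S1 (new), S0--b-->S3 (new), S0--c-->S1 (seen)
  visit S1: S1--a-->S2 (new), S1--b-->S2 (seen), S1--c-->S2 (seen)
  visit S3: S3--a-->S0 (seen), S3--b-->S1 (seen), S3--c-->S3 (seen)
  visit S2: S2--a-->S3 (seen), S2--b-->S4 (new), S2--c-->S1 (seen)
  visit S4: S4--a-->S0 (seen), S4--b-->S0 (seen), S4--c-->S1 (seen)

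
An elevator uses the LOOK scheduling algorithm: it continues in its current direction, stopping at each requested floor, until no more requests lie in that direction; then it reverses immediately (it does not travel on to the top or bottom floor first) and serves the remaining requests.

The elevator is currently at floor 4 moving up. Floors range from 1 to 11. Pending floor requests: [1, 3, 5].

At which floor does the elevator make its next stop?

Current floor: 4, direction: up
Requests above: [5]
Requests below: [1, 3]
Moving up and requests lie above → nearest above is min([5]) = 5

Answer: 5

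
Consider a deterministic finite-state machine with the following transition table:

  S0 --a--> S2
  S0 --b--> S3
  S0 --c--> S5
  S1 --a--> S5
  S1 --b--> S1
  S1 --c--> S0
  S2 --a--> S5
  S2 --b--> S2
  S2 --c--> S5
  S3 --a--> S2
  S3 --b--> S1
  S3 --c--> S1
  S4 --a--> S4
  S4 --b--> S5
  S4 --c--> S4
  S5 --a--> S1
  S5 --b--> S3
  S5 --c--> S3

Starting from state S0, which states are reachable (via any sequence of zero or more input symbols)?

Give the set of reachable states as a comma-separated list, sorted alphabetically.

BFS from S0:
  visit S0: S0--a-->S2 (new), S0--b-->S3 (new), S0--c-->S5 (new)
  visit S2: S2--a-->S5 (seen), S2--b-->S2 (seen), S2--c-->S5 (seen)
  visit S3: S3--a-->S2 (seen), S3--b-->S1 (new), S3--c-->S1 (seen)
  visit S5: S5--a-->S1 (seen), S5--b-->S3 (seen), S5--c-->S3 (seen)
  visit S1: S1--a-->S5 (seen), S1--b-->S1 (seen), S1--c-->S0 (seen)

Answer: S0, S1, S2, S3, S5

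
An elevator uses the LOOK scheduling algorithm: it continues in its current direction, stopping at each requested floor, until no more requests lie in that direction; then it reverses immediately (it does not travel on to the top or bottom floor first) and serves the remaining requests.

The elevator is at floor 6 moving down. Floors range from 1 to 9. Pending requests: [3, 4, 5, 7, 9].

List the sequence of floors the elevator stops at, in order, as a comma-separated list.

Current: 6, moving DOWN
Serve below first (descending): [5, 4, 3]
Then reverse, serve above (ascending): [7, 9]

Answer: 5, 4, 3, 7, 9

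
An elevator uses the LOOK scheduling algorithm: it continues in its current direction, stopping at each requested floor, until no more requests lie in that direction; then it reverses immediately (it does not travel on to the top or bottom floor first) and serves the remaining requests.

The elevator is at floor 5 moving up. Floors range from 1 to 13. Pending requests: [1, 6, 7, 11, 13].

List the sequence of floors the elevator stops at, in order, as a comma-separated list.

Answer: 6, 7, 11, 13, 1

Derivation:
Current: 5, moving UP
Serve above first (ascending): [6, 7, 11, 13]
Then reverse, serve below (descending): [1]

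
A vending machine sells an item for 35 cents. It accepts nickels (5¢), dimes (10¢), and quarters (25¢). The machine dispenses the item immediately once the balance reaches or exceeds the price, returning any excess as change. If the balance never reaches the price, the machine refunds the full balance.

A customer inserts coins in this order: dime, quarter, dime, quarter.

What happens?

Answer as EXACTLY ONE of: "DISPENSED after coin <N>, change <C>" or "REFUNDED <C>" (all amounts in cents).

Answer: DISPENSED after coin 2, change 0

Derivation:
Price: 35¢
Coin 1 (dime, 10¢): balance = 10¢
Coin 2 (quarter, 25¢): balance = 35¢
  → balance >= price → DISPENSE, change = 35 - 35 = 0¢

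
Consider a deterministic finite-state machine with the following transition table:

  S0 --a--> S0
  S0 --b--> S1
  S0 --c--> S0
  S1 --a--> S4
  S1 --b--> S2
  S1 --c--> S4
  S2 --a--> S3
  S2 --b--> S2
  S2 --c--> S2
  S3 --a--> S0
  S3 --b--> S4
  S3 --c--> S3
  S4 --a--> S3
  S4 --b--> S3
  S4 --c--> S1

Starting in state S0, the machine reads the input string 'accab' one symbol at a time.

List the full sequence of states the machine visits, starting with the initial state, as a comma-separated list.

Start: S0
  read 'a': S0 --a--> S0
  read 'c': S0 --c--> S0
  read 'c': S0 --c--> S0
  read 'a': S0 --a--> S0
  read 'b': S0 --b--> S1

Answer: S0, S0, S0, S0, S0, S1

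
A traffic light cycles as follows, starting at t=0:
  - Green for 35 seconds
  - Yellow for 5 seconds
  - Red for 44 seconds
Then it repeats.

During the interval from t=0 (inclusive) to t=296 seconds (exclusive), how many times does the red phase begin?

Cycle = 35+5+44 = 84s
red phase starts at t = k*84 + 40 for k=0,1,2,...
Need k*84+40 < 296 → k < 3.048
k ∈ {0, ..., 3} → 4 starts

Answer: 4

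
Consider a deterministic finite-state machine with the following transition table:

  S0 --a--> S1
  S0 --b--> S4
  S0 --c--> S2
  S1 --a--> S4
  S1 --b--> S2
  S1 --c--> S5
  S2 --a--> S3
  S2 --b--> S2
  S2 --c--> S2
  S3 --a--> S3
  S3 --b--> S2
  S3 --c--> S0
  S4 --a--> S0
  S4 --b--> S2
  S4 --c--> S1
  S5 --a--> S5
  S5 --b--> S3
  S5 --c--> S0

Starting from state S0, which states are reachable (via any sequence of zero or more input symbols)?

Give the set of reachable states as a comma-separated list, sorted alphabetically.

BFS from S0:
  visit S0: S0--a-->S1 (new), S0--b-->S4 (new), S0--c-->S2 (new)
  visit S1: S1--a-->S4 (seen), S1--b-->S2 (seen), S1--c-->S5 (new)
  visit S4: S4--a-->S0 (seen), S4--b-->S2 (seen), S4--c-->S1 (seen)
  visit S2: S2--a-->S3 (new), S2--b-->S2 (seen), S2--c-->S2 (seen)
  visit S5: S5--a-->S5 (seen), S5--b-->S3 (seen), S5--c-->S0 (seen)
  visit S3: S3--a-->S3 (seen), S3--b-->S2 (seen), S3--c-->S0 (seen)

Answer: S0, S1, S2, S3, S4, S5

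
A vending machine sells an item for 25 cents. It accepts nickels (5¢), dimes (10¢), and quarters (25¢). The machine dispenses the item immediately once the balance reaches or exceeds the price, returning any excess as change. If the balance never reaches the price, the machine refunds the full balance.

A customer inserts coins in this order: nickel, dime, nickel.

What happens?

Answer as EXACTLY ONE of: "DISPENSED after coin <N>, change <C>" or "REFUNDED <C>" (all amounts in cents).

Price: 25¢
Coin 1 (nickel, 5¢): balance = 5¢
Coin 2 (dime, 10¢): balance = 15¢
Coin 3 (nickel, 5¢): balance = 20¢
All coins inserted, balance 20¢ < price 25¢ → REFUND 20¢

Answer: REFUNDED 20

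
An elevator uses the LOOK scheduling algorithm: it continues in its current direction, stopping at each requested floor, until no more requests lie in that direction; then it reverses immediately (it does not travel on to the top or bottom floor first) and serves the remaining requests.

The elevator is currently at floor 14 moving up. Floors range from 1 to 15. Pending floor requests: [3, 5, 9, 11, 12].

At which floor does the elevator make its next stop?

Current floor: 14, direction: up
Requests above: []
Requests below: [3, 5, 9, 11, 12]
Moving up but no requests above → reverse; nearest below is max([3, 5, 9, 11, 12]) = 12

Answer: 12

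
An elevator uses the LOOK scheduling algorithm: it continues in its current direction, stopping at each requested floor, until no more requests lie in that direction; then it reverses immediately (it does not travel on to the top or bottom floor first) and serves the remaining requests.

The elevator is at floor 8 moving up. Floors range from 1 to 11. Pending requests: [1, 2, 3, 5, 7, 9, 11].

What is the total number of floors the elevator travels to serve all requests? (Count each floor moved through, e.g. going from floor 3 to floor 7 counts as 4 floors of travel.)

Start at floor 8 moving up, LOOK stop order: [9, 11, 7, 5, 3, 2, 1]
  8 → 9: |9-8| = 1, total = 1
  9 → 11: |11-9| = 2, total = 3
  11 → 7: |7-11| = 4, total = 7
  7 → 5: |5-7| = 2, total = 9
  5 → 3: |3-5| = 2, total = 11
  3 → 2: |2-3| = 1, total = 12
  2 → 1: |1-2| = 1, total = 13

Answer: 13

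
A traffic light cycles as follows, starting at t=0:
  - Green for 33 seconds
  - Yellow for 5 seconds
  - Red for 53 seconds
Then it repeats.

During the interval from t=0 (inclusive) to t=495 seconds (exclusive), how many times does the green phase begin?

Answer: 6

Derivation:
Cycle = 33+5+53 = 91s
green phase starts at t = k*91 + 0 for k=0,1,2,...
Need k*91+0 < 495 → k < 5.440
k ∈ {0, ..., 5} → 6 starts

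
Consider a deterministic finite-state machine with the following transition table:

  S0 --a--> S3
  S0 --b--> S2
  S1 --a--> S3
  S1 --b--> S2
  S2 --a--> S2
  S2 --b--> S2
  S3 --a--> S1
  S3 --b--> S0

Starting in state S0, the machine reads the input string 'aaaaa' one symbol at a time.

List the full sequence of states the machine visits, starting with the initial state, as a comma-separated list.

Start: S0
  read 'a': S0 --a--> S3
  read 'a': S3 --a--> S1
  read 'a': S1 --a--> S3
  read 'a': S3 --a--> S1
  read 'a': S1 --a--> S3

Answer: S0, S3, S1, S3, S1, S3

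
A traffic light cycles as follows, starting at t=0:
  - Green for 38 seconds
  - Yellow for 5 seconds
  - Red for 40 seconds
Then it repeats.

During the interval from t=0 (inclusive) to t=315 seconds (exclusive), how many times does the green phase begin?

Cycle = 38+5+40 = 83s
green phase starts at t = k*83 + 0 for k=0,1,2,...
Need k*83+0 < 315 → k < 3.795
k ∈ {0, ..., 3} → 4 starts

Answer: 4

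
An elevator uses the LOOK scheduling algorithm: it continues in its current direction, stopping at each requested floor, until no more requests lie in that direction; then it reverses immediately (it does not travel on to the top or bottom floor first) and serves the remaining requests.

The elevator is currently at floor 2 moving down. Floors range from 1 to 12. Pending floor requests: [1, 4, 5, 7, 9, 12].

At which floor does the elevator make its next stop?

Answer: 1

Derivation:
Current floor: 2, direction: down
Requests above: [4, 5, 7, 9, 12]
Requests below: [1]
Moving down and requests lie below → nearest below is max([1]) = 1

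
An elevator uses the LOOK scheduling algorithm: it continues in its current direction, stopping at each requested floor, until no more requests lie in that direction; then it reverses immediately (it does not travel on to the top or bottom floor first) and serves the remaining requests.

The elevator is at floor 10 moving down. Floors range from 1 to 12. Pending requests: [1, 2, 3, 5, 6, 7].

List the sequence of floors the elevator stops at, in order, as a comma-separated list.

Answer: 7, 6, 5, 3, 2, 1

Derivation:
Current: 10, moving DOWN
Serve below first (descending): [7, 6, 5, 3, 2, 1]
Then reverse, serve above (ascending): []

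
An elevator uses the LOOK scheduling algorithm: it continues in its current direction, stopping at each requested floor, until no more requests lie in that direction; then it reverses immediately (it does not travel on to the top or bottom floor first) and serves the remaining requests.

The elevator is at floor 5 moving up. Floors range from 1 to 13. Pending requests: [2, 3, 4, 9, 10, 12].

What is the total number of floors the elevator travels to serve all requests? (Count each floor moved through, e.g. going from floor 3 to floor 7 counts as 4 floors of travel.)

Start at floor 5 moving up, LOOK stop order: [9, 10, 12, 4, 3, 2]
  5 → 9: |9-5| = 4, total = 4
  9 → 10: |10-9| = 1, total = 5
  10 → 12: |12-10| = 2, total = 7
  12 → 4: |4-12| = 8, total = 15
  4 → 3: |3-4| = 1, total = 16
  3 → 2: |2-3| = 1, total = 17

Answer: 17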